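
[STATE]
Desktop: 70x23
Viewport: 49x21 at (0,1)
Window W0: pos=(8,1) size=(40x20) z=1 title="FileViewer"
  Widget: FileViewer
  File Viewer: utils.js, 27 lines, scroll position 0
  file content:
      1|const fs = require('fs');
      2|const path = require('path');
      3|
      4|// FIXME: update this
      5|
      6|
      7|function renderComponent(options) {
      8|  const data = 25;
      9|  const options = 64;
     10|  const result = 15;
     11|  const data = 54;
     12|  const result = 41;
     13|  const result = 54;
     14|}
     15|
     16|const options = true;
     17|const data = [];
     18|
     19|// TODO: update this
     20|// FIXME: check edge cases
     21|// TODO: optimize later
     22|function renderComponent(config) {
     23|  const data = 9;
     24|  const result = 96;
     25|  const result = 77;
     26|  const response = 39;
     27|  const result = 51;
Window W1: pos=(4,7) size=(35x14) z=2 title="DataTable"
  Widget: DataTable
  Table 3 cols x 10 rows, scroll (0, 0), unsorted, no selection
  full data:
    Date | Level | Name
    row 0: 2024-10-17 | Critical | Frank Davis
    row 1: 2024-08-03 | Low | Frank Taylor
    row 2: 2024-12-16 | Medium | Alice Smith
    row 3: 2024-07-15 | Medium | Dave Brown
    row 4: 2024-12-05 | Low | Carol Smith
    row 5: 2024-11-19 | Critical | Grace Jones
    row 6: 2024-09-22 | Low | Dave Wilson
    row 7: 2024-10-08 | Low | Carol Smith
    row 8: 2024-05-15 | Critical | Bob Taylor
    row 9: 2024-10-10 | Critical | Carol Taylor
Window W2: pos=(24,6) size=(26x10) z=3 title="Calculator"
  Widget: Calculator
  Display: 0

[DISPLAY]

        ┏━━━━━━━━━━━━━━━━━━━━━━━━━━━━━━━━━━━━━━┓ 
        ┃ FileViewer                           ┃ 
        ┠──────────────────────────────────────┨ 
        ┃const fs = require('fs');            ▲┃ 
        ┃const path = require('path');        █┃ 
        ┃               ┏━━━━━━━━━━━━━━━━━━━━━━━━
    ┏━━━━━━━━━━━━━━━━━━━┃ Calculator             
    ┃ DataTable         ┠────────────────────────
    ┠───────────────────┃                       0
    ┃Date      │Level   ┃┌───┬───┬───┬───┐       
    ┃──────────┼────────┃│ 7 │ 8 │ 9 │ ÷ │       
    ┃2024-10-17│Critical┃├───┼───┼───┼───┤       
    ┃2024-08-03│Low     ┃│ 4 │ 5 │ 6 │ × │       
    ┃2024-12-16│Medium  ┃└───┴───┴───┴───┘       
    ┃2024-07-15│Medium  ┗━━━━━━━━━━━━━━━━━━━━━━━━
    ┃2024-12-05│Low     │Carol Smith  ┃       ░┃ 
    ┃2024-11-19│Critical│Grace Jones  ┃       ░┃ 
    ┃2024-09-22│Low     │Dave Wilson  ┃       ░┃ 
    ┃2024-10-08│Low     │Carol Smith  ┃       ▼┃ 
    ┗━━━━━━━━━━━━━━━━━━━━━━━━━━━━━━━━━┛━━━━━━━━┛ 
                                                 


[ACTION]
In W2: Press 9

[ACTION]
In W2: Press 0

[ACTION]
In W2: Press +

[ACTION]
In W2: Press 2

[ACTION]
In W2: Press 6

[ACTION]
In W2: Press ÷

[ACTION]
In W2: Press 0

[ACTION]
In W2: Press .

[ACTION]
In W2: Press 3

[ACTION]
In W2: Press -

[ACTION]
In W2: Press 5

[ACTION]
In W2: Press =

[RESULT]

        ┏━━━━━━━━━━━━━━━━━━━━━━━━━━━━━━━━━━━━━━┓ 
        ┃ FileViewer                           ┃ 
        ┠──────────────────────────────────────┨ 
        ┃const fs = require('fs');            ▲┃ 
        ┃const path = require('path');        █┃ 
        ┃               ┏━━━━━━━━━━━━━━━━━━━━━━━━
    ┏━━━━━━━━━━━━━━━━━━━┃ Calculator             
    ┃ DataTable         ┠────────────────────────
    ┠───────────────────┃             381.6666667
    ┃Date      │Level   ┃┌───┬───┬───┬───┐       
    ┃──────────┼────────┃│ 7 │ 8 │ 9 │ ÷ │       
    ┃2024-10-17│Critical┃├───┼───┼───┼───┤       
    ┃2024-08-03│Low     ┃│ 4 │ 5 │ 6 │ × │       
    ┃2024-12-16│Medium  ┃└───┴───┴───┴───┘       
    ┃2024-07-15│Medium  ┗━━━━━━━━━━━━━━━━━━━━━━━━
    ┃2024-12-05│Low     │Carol Smith  ┃       ░┃ 
    ┃2024-11-19│Critical│Grace Jones  ┃       ░┃ 
    ┃2024-09-22│Low     │Dave Wilson  ┃       ░┃ 
    ┃2024-10-08│Low     │Carol Smith  ┃       ▼┃ 
    ┗━━━━━━━━━━━━━━━━━━━━━━━━━━━━━━━━━┛━━━━━━━━┛ 
                                                 


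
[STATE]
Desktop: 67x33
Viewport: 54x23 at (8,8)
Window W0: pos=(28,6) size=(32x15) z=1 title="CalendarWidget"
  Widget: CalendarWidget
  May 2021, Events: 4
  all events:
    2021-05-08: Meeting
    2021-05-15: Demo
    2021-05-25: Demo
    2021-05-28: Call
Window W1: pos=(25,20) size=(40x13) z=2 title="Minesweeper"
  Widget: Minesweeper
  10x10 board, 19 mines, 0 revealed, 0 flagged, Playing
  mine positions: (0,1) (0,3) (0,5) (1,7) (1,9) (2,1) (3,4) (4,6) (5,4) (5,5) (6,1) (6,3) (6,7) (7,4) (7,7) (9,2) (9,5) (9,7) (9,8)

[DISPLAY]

                    ┠──────────────────────────────┨  
                    ┃           May 2021           ┃  
                    ┃Mo Tu We Th Fr Sa Su          ┃  
                    ┃                1  2          ┃  
                    ┃ 3  4  5  6  7  8*  9         ┃  
                    ┃10 11 12 13 14 15* 16         ┃  
                    ┃17 18 19 20 21 22 23          ┃  
                    ┃24 25* 26 27 28* 29 30        ┃  
                    ┃31                            ┃  
                    ┃                              ┃  
                    ┃                              ┃  
                    ┃                              ┃  
                 ┏━━━━━━━━━━━━━━━━━━━━━━━━━━━━━━━━━━━━
                 ┃ Minesweeper                        
                 ┠────────────────────────────────────
                 ┃■■■■■■■■■■                          
                 ┃■■■■■■■■■■                          
                 ┃■■■■■■■■■■                          
                 ┃■■■■■■■■■■                          
                 ┃■■■■■■■■■■                          
                 ┃■■■■■■■■■■                          
                 ┃■■■■■■■■■■                          
                 ┃■■■■■■■■■■                          


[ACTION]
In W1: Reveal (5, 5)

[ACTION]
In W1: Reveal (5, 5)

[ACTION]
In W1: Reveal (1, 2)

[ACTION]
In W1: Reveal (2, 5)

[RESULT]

                    ┠──────────────────────────────┨  
                    ┃           May 2021           ┃  
                    ┃Mo Tu We Th Fr Sa Su          ┃  
                    ┃                1  2          ┃  
                    ┃ 3  4  5  6  7  8*  9         ┃  
                    ┃10 11 12 13 14 15* 16         ┃  
                    ┃17 18 19 20 21 22 23          ┃  
                    ┃24 25* 26 27 28* 29 30        ┃  
                    ┃31                            ┃  
                    ┃                              ┃  
                    ┃                              ┃  
                    ┃                              ┃  
                 ┏━━━━━━━━━━━━━━━━━━━━━━━━━━━━━━━━━━━━
                 ┃ Minesweeper                        
                 ┠────────────────────────────────────
                 ┃■✹■✹■✹■■■■                          
                 ┃■■■■■■■✹■✹                          
                 ┃■✹■■■■■■■■                          
                 ┃■■■■✹■■■■■                          
                 ┃■■■■■■✹■■■                          
                 ┃■■■■✹✹■■■■                          
                 ┃■✹■✹■■■✹■■                          
                 ┃■■■■✹■■✹■■                          


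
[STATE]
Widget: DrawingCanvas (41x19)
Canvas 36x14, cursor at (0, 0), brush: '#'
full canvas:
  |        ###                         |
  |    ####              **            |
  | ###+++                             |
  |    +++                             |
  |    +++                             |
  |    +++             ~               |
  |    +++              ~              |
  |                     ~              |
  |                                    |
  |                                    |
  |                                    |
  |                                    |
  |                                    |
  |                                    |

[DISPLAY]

+       ###                              
    ####              **                 
 ###+++                                  
    +++                                  
    +++                                  
    +++             ~                    
    +++              ~                   
                     ~                   
                                         
                                         
                                         
                                         
                                         
                                         
                                         
                                         
                                         
                                         
                                         


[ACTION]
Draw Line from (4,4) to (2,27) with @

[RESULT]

+       ###                              
    ####              **                 
 ###+++               @@@@@@             
    +++   @@@@@@@@@@@@                   
    @@@@@@                               
    +++             ~                    
    +++              ~                   
                     ~                   
                                         
                                         
                                         
                                         
                                         
                                         
                                         
                                         
                                         
                                         
                                         


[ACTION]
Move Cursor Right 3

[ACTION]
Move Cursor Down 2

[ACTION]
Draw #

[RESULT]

        ###                              
    ####              **                 
 ###+++               @@@@@@             
    +++   @@@@@@@@@@@@                   
    @@@@@@                               
    +++             ~                    
    +++              ~                   
                     ~                   
                                         
                                         
                                         
                                         
                                         
                                         
                                         
                                         
                                         
                                         
                                         


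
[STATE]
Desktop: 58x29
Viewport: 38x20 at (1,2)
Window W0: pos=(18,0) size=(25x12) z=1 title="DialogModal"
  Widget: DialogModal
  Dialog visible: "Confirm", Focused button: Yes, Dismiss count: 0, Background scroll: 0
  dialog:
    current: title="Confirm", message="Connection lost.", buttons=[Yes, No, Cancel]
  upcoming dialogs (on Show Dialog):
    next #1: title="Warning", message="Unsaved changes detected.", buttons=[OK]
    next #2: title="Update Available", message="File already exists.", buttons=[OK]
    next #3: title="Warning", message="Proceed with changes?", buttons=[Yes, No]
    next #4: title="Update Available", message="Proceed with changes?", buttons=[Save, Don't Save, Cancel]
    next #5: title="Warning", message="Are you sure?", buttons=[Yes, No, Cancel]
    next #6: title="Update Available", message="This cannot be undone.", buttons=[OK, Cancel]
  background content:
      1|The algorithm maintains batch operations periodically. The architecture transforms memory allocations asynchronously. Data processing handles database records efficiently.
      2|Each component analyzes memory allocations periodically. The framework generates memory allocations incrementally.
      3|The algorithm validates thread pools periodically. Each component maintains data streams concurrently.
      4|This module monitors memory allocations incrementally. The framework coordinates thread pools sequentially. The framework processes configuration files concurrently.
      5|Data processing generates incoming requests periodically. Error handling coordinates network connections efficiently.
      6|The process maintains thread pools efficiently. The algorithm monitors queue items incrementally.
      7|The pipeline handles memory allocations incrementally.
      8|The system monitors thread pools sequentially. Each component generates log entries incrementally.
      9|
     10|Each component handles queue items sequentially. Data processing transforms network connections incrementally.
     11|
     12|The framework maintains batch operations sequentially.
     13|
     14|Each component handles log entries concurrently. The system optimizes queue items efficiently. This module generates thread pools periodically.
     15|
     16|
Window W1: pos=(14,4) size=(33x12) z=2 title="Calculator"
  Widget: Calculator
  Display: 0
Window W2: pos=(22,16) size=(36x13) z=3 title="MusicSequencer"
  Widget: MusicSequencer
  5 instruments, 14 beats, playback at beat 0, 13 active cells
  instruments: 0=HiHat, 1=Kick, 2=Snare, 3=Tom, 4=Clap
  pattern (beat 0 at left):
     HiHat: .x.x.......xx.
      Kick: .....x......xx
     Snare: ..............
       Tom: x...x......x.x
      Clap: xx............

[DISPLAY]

                 ┠────────────────────
                 ┃The algorithm mainta
             ┏━━━━━━━━━━━━━━━━━━━━━━━━
             ┃ Calculator             
             ┠────────────────────────
             ┃                        
             ┃┌───┬───┬───┬───┐       
             ┃│ 7 │ 8 │ 9 │ ÷ │       
             ┃├───┼───┼───┼───┤       
             ┃│ 4 │ 5 │ 6 │ × │       
             ┃├───┼───┼───┼───┤       
             ┃│ 1 │ 2 │ 3 │ - │       
             ┃└───┴───┴───┴───┘       
             ┗━━━━━━━━━━━━━━━━━━━━━━━━
                     ┏━━━━━━━━━━━━━━━━
                     ┃ MusicSequencer 
                     ┠────────────────
                     ┃      ▼123456789
                     ┃ HiHat·█·█······
                     ┃  Kick·····█····


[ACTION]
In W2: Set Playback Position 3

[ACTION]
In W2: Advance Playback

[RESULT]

                 ┠────────────────────
                 ┃The algorithm mainta
             ┏━━━━━━━━━━━━━━━━━━━━━━━━
             ┃ Calculator             
             ┠────────────────────────
             ┃                        
             ┃┌───┬───┬───┬───┐       
             ┃│ 7 │ 8 │ 9 │ ÷ │       
             ┃├───┼───┼───┼───┤       
             ┃│ 4 │ 5 │ 6 │ × │       
             ┃├───┼───┼───┼───┤       
             ┃│ 1 │ 2 │ 3 │ - │       
             ┃└───┴───┴───┴───┘       
             ┗━━━━━━━━━━━━━━━━━━━━━━━━
                     ┏━━━━━━━━━━━━━━━━
                     ┃ MusicSequencer 
                     ┠────────────────
                     ┃      0123▼56789
                     ┃ HiHat·█·█······
                     ┃  Kick·····█····


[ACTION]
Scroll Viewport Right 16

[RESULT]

 ┠───────────────────────┨            
 ┃The algorithm maintains┃            
━━━━━━━━━━━━━━━━━━━━━━━━━━━━━┓        
alculator                    ┃        
─────────────────────────────┨        
                            0┃        
──┬───┬───┬───┐              ┃        
7 │ 8 │ 9 │ ÷ │              ┃        
──┼───┼───┼───┤              ┃        
4 │ 5 │ 6 │ × │              ┃        
──┼───┼───┼───┤              ┃        
1 │ 2 │ 3 │ - │              ┃        
──┴───┴───┴───┘              ┃        
━━━━━━━━━━━━━━━━━━━━━━━━━━━━━┛        
     ┏━━━━━━━━━━━━━━━━━━━━━━━━━━━━━━━━
     ┃ MusicSequencer                 
     ┠────────────────────────────────
     ┃      0123▼567890123            
     ┃ HiHat·█·█·······██·            
     ┃  Kick·····█······██            


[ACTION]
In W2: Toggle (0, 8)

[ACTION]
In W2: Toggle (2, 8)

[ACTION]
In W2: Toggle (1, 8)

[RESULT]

 ┠───────────────────────┨            
 ┃The algorithm maintains┃            
━━━━━━━━━━━━━━━━━━━━━━━━━━━━━┓        
alculator                    ┃        
─────────────────────────────┨        
                            0┃        
──┬───┬───┬───┐              ┃        
7 │ 8 │ 9 │ ÷ │              ┃        
──┼───┼───┼───┤              ┃        
4 │ 5 │ 6 │ × │              ┃        
──┼───┼───┼───┤              ┃        
1 │ 2 │ 3 │ - │              ┃        
──┴───┴───┴───┘              ┃        
━━━━━━━━━━━━━━━━━━━━━━━━━━━━━┛        
     ┏━━━━━━━━━━━━━━━━━━━━━━━━━━━━━━━━
     ┃ MusicSequencer                 
     ┠────────────────────────────────
     ┃      0123▼567890123            
     ┃ HiHat·█·█····█··██·            
     ┃  Kick·····█··█···██            


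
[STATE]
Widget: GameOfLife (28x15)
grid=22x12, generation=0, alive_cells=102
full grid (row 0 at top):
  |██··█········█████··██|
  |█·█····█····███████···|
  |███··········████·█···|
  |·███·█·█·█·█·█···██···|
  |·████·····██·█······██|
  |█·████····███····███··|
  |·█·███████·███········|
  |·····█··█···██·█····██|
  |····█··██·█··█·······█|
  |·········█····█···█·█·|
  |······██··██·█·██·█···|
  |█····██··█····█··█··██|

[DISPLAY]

Gen: 0                      
██··█········█████··██      
█·█····█····███████···      
███··········████·█···      
·███·█·█·█·█·█···██···      
·████·····██·█······██      
█·████····███····███··      
·█·███████·███········      
·····█··█···██·█····██      
····█··██·█··█·······█      
·········█····█···█·█·      
······██··██·█·██·█···      
█····██··█····█··█··██      
                            
                            


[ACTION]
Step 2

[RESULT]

Gen: 2                      
·██···············██··      
█·█···············██··      
············█···█···█·      
·······█····█·█·█████·      
·······██···█·█·█···█·      
██····█···········█··█      
·······█·█········█···      
·············█····█··█      
·······████·······██·█      
·····█·····█···█·█·█·█      
··················███·      
·····█····█···█··█····      
                            
                            


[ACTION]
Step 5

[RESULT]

Gen: 7                      
·██···················      
·██············██·····      
···················██·      
···············██·█·█·      
··················█·█·      
······················      
······················      
···············██···█·      
·······██·██···█·····█      
·······█···█·········█      
········███····█······      
·········█······██····      
                            
                            


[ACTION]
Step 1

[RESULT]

Gen: 8                      
·██···················      
·██···················      
·················█·██·      
·················██·██      
·················█····      
······················      
······················      
···············██·····      
·······██·██···██···██      
·······█···█··········      
········███·····█·····      
········███·····█·····      
                            
                            


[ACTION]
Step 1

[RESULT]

Gen: 9                      
·██···················      
·██···················      
·················█·███      
················██··██      
·················██···      
······················      
······················      
···············██·····      
·······██·██···██·····      
·······█···█···██·····      
·······█···█··········      
········█·█···········      
                            
                            


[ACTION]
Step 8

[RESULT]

Gen: 17                     
·██················██·      
·██············█····█·      
···············█·████·      
···················██·      
················██·██·      
···················██·      
···············█···█··      
·····███·······█···█··      
····█··█·····██·······      
···█·········█··███···      
····█··█····███·······      
·····███··············      
                            
                            


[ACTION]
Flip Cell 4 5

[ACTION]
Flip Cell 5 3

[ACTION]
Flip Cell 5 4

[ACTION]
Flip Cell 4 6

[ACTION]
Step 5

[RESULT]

Gen: 22                     
·██················█··      
·██···············█·█·      
··················█·█·      
···················██·      
······················      
······················      
······················      
······███·············      
··███·················      
··█·█··········███····      
··█·█·······█···█·····      
············██··█·····      
                            
                            


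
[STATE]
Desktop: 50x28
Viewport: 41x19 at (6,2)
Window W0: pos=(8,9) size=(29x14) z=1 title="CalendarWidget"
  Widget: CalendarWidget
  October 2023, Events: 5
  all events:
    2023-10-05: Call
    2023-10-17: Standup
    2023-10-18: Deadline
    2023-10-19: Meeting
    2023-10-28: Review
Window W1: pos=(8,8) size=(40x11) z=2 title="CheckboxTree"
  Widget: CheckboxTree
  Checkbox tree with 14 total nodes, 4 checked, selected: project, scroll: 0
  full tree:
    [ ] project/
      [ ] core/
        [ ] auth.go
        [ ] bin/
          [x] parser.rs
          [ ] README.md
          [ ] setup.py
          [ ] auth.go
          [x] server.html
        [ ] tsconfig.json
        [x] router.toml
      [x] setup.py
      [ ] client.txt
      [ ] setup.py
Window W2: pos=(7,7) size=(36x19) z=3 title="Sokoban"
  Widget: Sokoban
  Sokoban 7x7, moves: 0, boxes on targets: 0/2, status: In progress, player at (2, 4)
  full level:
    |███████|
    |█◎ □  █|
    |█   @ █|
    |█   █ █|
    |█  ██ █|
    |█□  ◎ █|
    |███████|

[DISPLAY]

                                         
                                         
                                         
                                         
                                         
 ┏━━━━━━━━━━━━━━━━━━━━━━━━━━━━━━━━━━┓    
 ┃ Sokoban                          ┃━━━━
 ┠──────────────────────────────────┨    
 ┃███████                           ┃────
 ┃█◎ □  █                           ┃    
 ┃█   @ █                           ┃    
 ┃█   █ █                           ┃    
 ┃█  ██ █                           ┃    
 ┃█□  ◎ █                           ┃    
 ┃███████                           ┃    
 ┃Moves: 0  0/2                     ┃    
 ┃                                  ┃━━━━
 ┃                                  ┃    
 ┃                                  ┃    


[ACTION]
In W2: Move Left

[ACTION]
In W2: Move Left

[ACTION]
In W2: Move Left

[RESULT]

                                         
                                         
                                         
                                         
                                         
 ┏━━━━━━━━━━━━━━━━━━━━━━━━━━━━━━━━━━┓    
 ┃ Sokoban                          ┃━━━━
 ┠──────────────────────────────────┨    
 ┃███████                           ┃────
 ┃█◎ □  █                           ┃    
 ┃█@    █                           ┃    
 ┃█   █ █                           ┃    
 ┃█  ██ █                           ┃    
 ┃█□  ◎ █                           ┃    
 ┃███████                           ┃    
 ┃Moves: 3  0/2                     ┃    
 ┃                                  ┃━━━━
 ┃                                  ┃    
 ┃                                  ┃    


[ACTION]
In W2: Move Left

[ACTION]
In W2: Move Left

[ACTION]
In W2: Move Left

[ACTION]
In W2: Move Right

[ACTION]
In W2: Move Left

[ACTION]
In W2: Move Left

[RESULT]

                                         
                                         
                                         
                                         
                                         
 ┏━━━━━━━━━━━━━━━━━━━━━━━━━━━━━━━━━━┓    
 ┃ Sokoban                          ┃━━━━
 ┠──────────────────────────────────┨    
 ┃███████                           ┃────
 ┃█◎ □  █                           ┃    
 ┃█@    █                           ┃    
 ┃█   █ █                           ┃    
 ┃█  ██ █                           ┃    
 ┃█□  ◎ █                           ┃    
 ┃███████                           ┃    
 ┃Moves: 5  0/2                     ┃    
 ┃                                  ┃━━━━
 ┃                                  ┃    
 ┃                                  ┃    


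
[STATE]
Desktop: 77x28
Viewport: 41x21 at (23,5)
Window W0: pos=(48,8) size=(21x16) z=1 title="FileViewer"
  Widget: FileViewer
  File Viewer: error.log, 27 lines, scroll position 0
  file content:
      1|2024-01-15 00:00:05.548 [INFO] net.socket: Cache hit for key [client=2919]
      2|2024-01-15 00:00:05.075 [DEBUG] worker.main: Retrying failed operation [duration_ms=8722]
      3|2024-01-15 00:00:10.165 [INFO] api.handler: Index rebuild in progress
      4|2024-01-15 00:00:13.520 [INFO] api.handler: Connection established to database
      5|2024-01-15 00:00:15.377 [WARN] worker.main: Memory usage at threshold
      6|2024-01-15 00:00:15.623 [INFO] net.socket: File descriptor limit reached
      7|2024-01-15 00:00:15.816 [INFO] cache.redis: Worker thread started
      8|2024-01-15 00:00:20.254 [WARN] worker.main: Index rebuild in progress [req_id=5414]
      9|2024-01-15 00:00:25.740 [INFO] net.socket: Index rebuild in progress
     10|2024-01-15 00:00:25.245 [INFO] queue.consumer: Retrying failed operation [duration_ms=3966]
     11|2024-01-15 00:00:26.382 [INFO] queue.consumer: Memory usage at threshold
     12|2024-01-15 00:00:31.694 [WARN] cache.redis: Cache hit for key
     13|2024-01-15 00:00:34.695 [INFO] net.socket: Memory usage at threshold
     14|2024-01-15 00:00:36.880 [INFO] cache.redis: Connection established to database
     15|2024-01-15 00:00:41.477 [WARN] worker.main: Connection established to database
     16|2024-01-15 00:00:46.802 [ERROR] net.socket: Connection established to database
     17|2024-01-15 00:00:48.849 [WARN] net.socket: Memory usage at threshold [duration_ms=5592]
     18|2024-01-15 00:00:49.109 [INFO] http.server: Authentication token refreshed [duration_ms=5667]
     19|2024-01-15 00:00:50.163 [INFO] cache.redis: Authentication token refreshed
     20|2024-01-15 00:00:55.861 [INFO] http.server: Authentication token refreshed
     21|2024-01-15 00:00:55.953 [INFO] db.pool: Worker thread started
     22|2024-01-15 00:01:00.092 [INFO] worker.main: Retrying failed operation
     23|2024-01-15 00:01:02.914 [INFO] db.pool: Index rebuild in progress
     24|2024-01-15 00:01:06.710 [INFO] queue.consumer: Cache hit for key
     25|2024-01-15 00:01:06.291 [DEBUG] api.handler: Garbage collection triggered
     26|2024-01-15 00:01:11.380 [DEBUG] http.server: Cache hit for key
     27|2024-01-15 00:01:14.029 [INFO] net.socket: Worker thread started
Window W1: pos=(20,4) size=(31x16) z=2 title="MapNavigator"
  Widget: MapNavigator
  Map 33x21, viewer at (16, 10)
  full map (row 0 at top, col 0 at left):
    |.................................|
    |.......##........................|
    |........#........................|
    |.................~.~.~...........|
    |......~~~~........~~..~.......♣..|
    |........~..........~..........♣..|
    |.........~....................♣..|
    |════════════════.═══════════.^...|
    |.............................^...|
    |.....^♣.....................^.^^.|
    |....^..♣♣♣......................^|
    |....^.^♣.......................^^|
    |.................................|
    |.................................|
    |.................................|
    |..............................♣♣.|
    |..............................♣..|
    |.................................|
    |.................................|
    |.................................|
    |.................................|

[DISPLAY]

apNavigator                ┃             
───────────────────────────┨             
..~~~~........~~..~.......♣┃             
....~..........~..........♣┃━━━━━━━━━━━━━
.....~....................♣┃ileViewer    
════════════.═══════════.^.┃─────────────
.........................^.┃24-01-15 00:0
.^♣.....................^.^┃24-01-15 00:0
^..♣♣♣......@..............┃24-01-15 00:0
^.^♣.......................┃24-01-15 00:0
...........................┃24-01-15 00:0
...........................┃24-01-15 00:0
...........................┃24-01-15 00:0
..........................♣┃24-01-15 00:0
━━━━━━━━━━━━━━━━━━━━━━━━━━━┛24-01-15 00:0
                         ┃2024-01-15 00:0
                         ┃2024-01-15 00:0
                         ┃2024-01-15 00:0
                         ┗━━━━━━━━━━━━━━━
                                         
                                         


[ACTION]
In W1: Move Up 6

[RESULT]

apNavigator                ┃             
───────────────────────────┨             
                           ┃             
                           ┃━━━━━━━━━━━━━
...........................┃ileViewer    
...##......................┃─────────────
....#......................┃24-01-15 00:0
.............~.~.~.........┃24-01-15 00:0
..~~~~......@.~~..~.......♣┃24-01-15 00:0
....~..........~..........♣┃24-01-15 00:0
.....~....................♣┃24-01-15 00:0
════════════.═══════════.^.┃24-01-15 00:0
.........................^.┃24-01-15 00:0
.^♣.....................^.^┃24-01-15 00:0
━━━━━━━━━━━━━━━━━━━━━━━━━━━┛24-01-15 00:0
                         ┃2024-01-15 00:0
                         ┃2024-01-15 00:0
                         ┃2024-01-15 00:0
                         ┗━━━━━━━━━━━━━━━
                                         
                                         


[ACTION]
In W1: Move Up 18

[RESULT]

apNavigator                ┃             
───────────────────────────┨             
                           ┃             
                           ┃━━━━━━━━━━━━━
                           ┃ileViewer    
                           ┃─────────────
                           ┃24-01-15 00:0
                           ┃24-01-15 00:0
............@..............┃24-01-15 00:0
...##......................┃24-01-15 00:0
....#......................┃24-01-15 00:0
.............~.~.~.........┃24-01-15 00:0
..~~~~........~~..~.......♣┃24-01-15 00:0
....~..........~..........♣┃24-01-15 00:0
━━━━━━━━━━━━━━━━━━━━━━━━━━━┛24-01-15 00:0
                         ┃2024-01-15 00:0
                         ┃2024-01-15 00:0
                         ┃2024-01-15 00:0
                         ┗━━━━━━━━━━━━━━━
                                         
                                         


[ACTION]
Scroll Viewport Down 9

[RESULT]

                           ┃             
                           ┃━━━━━━━━━━━━━
                           ┃ileViewer    
                           ┃─────────────
                           ┃24-01-15 00:0
                           ┃24-01-15 00:0
............@..............┃24-01-15 00:0
...##......................┃24-01-15 00:0
....#......................┃24-01-15 00:0
.............~.~.~.........┃24-01-15 00:0
..~~~~........~~..~.......♣┃24-01-15 00:0
....~..........~..........♣┃24-01-15 00:0
━━━━━━━━━━━━━━━━━━━━━━━━━━━┛24-01-15 00:0
                         ┃2024-01-15 00:0
                         ┃2024-01-15 00:0
                         ┃2024-01-15 00:0
                         ┗━━━━━━━━━━━━━━━
                                         
                                         
                                         
                                         


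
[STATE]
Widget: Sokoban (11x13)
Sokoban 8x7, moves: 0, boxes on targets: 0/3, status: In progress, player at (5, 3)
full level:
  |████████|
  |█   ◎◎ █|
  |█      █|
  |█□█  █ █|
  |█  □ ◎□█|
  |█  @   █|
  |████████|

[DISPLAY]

████████   
█   ◎◎ █   
█      █   
█□█  █ █   
█  □ ◎□█   
█  @   █   
████████   
Moves: 0  0
           
           
           
           
           


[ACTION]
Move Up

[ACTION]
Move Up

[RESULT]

████████   
█   ◎◎ █   
█  □   █   
█□█@ █ █   
█    ◎□█   
█      █   
████████   
Moves: 2  0
           
           
           
           
           


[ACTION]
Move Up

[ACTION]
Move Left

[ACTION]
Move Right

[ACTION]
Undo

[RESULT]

████████   
█  □◎◎ █   
█ @    █   
█□█  █ █   
█    ◎□█   
█      █   
████████   
Moves: 4  0
           
           
           
           
           
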